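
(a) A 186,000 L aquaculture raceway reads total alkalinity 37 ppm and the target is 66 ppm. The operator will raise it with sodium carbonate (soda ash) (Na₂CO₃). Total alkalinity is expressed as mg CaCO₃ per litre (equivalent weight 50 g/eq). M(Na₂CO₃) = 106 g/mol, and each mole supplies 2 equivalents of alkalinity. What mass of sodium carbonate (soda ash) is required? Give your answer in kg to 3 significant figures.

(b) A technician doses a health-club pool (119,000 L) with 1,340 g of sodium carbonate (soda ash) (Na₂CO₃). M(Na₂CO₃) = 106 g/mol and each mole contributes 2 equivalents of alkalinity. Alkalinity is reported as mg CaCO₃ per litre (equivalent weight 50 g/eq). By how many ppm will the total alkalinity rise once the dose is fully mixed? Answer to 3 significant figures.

(a) 5.72 kg; (b) 10.6 ppm

(a) Alkalinity to add: (66 − 37) = 29 mg/L as CaCO₃ × 186,000 L = 5394 g as CaCO₃.
(a) Equivalents: 5394 g ÷ 50 g/eq = 107.9 eq.
(a) Each mole of Na₂CO₃ supplies 2 eq, so 107.9 / 2 = 53.94 mol.
(a) Mass: 53.94 mol × 106 g/mol = 5718 g.

(b) Moles of Na₂CO₃: 1,340 g ÷ 106 g/mol = 12.64 mol → 25.28 eq of alkalinity.
(b) As CaCO₃: 25.28 eq × 50 g/eq = 1264 g.
(b) Rise: 1264 g / 119,000 L × 1000 = 10.62 mg/L.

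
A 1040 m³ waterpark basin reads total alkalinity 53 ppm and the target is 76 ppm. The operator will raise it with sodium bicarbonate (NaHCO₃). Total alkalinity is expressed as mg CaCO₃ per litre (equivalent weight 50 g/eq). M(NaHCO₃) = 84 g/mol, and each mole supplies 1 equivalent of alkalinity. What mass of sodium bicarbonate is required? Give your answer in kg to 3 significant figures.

Volume: 1040 m³ = 1,040,000 L.
Alkalinity to add: (76 − 53) = 23 mg/L as CaCO₃ × 1,040,000 L = 23,920 g as CaCO₃.
Equivalents: 23,920 g ÷ 50 g/eq = 478.4 eq.
NaHCO₃ supplies 1 eq per mole → 478.4 mol.
Mass: 478.4 mol × 84 g/mol = 40,190 g.

40.2 kg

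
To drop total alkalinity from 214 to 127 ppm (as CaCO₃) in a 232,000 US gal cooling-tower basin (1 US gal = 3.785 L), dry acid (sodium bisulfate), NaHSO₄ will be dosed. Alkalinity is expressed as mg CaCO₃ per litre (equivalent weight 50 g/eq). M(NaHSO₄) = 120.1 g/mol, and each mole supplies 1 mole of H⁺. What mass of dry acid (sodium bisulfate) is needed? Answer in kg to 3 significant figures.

Volume: 232,000 US gal × 3.785 L/gal = 878,120 L.
Alkalinity to neutralize: (214 − 127) = 87 mg/L as CaCO₃ × 878,120 L = 76,400 g as CaCO₃.
Equivalents of H⁺ required: 76,400 ÷ 50 g/eq = 1528 eq = 1528 mol NaHSO₄.
Mass of NaHSO₄: 1528 × 120.1 = 183,500 g.

184 kg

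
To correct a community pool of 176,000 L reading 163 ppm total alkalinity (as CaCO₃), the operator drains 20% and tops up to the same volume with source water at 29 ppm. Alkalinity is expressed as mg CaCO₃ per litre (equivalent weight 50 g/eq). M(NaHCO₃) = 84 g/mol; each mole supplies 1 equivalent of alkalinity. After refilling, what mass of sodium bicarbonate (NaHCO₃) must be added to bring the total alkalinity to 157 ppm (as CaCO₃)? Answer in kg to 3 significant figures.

6.15 kg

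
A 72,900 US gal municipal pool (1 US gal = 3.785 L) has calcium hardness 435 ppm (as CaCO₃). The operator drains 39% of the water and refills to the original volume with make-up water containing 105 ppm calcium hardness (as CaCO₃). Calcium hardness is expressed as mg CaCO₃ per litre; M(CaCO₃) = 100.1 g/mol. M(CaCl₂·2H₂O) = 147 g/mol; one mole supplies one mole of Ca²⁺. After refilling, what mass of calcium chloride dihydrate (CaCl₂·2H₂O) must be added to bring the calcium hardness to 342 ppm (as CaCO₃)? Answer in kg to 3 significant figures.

14.5 kg

Volume: 72,900 US gal × 3.785 L/gal = 275,926 L.
After draining 39% and refilling: 435 × 0.61 + 105 × 0.39 = 306.3 ppm.
Deficit to target: 342 − 306.3 = 35.7 mg/L.
As CaCO₃: 35.7 mg/L × 275,926 L = 9851 g; ÷ 100.1 = 98.41 mol Ca²⁺.
Mass: 98.41 × 147 = 14,470 g.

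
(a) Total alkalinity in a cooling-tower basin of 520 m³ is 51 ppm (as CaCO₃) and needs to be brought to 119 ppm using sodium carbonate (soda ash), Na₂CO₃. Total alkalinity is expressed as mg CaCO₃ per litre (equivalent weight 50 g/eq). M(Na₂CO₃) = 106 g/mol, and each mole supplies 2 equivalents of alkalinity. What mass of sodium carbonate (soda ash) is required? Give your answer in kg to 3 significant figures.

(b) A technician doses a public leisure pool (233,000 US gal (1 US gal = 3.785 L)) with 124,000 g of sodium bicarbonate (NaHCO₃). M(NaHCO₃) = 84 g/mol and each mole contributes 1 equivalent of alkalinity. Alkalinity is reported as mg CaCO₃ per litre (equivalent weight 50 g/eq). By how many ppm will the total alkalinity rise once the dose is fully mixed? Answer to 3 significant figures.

(a) Volume: 520 m³ = 520,000 L.
(a) Alkalinity to add: (119 − 51) = 68 mg/L as CaCO₃ × 520,000 L = 35,360 g as CaCO₃.
(a) Equivalents: 35,360 g ÷ 50 g/eq = 707.2 eq.
(a) Each mole of Na₂CO₃ supplies 2 eq, so 707.2 / 2 = 353.6 mol.
(a) Mass: 353.6 mol × 106 g/mol = 37,480 g.

(b) Volume: 233,000 US gal × 3.785 L/gal = 881,905 L.
(b) Moles of NaHCO₃: 124,000 g ÷ 84 g/mol = 1476 mol → 1476 eq of alkalinity.
(b) As CaCO₃: 1476 eq × 50 g/eq = 73,810 g.
(b) Rise: 73,810 g / 881,905 L × 1000 = 83.69 mg/L.

(a) 37.5 kg; (b) 83.7 ppm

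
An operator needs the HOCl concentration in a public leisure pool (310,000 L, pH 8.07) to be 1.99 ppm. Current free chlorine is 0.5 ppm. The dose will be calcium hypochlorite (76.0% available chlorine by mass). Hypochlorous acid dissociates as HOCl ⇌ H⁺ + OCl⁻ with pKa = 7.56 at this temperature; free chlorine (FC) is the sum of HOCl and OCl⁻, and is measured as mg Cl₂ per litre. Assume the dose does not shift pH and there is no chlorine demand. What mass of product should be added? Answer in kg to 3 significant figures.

3.23 kg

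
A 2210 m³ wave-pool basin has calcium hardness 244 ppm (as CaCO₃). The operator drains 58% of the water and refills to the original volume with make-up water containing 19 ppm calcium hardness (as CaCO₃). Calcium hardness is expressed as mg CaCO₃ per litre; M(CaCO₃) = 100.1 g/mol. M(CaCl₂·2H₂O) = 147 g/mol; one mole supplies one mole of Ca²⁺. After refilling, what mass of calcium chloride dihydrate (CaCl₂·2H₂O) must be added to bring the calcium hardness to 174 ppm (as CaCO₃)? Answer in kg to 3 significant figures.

Volume: 2210 m³ = 2,210,000 L.
After draining 58% and refilling: 244 × 0.42 + 19 × 0.58 = 113.5 ppm.
Deficit to target: 174 − 113.5 = 60.5 mg/L.
As CaCO₃: 60.5 mg/L × 2,210,000 L = 133,700 g; ÷ 100.1 = 1336 mol Ca²⁺.
Mass: 1336 × 147 = 196,400 g.

196 kg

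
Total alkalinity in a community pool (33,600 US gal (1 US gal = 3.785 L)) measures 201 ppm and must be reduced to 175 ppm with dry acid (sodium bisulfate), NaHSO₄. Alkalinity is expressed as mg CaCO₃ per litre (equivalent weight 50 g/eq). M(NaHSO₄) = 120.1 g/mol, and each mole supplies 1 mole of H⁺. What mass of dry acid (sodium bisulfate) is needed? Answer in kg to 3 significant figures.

7.94 kg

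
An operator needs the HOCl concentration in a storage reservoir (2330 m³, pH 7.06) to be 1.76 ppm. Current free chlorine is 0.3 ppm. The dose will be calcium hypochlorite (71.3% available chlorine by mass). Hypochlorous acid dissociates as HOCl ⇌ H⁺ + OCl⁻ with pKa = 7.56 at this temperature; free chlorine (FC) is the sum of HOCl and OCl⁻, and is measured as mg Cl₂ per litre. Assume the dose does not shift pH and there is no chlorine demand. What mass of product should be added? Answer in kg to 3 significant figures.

6.59 kg

Volume: 2330 m³ = 2,330,000 L.
[OCl⁻]/[HOCl] = 10^(pH − pKa) = 10^(7.06 − 7.56) = 0.3162; fraction as HOCl = 1/(1 + 0.3162) = 0.7597.
Free chlorine required for 1.76 ppm HOCl: 1.76 / 0.7597 = 2.317 ppm.
FC to add: 2.317 − 0.3 = 2.017 mg/L as Cl₂.
Cl₂ equivalent: 2.017 mg/L × 2,330,000 L = 4699 g.
Product at 71.3% available Cl: 4699 / 0.713 = 6590 g.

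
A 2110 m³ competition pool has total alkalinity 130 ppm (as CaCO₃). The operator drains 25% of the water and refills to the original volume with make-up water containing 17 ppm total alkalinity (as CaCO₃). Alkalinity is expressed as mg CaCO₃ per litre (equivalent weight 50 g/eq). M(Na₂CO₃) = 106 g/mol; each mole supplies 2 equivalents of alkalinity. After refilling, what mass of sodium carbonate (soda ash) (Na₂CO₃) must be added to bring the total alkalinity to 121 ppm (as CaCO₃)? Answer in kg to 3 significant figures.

43.1 kg

Volume: 2110 m³ = 2,110,000 L.
After draining 25% and refilling: 130 × 0.75 + 17 × 0.25 = 101.75 ppm.
Deficit to target: 121 − 101.75 = 19.25 mg/L.
As CaCO₃: 19.25 mg/L × 2,110,000 L = 40,620 g; ÷ 50 g/eq ÷ 2 = 406.2 mol Na₂CO₃.
Mass: 406.2 × 106 = 43,050 g.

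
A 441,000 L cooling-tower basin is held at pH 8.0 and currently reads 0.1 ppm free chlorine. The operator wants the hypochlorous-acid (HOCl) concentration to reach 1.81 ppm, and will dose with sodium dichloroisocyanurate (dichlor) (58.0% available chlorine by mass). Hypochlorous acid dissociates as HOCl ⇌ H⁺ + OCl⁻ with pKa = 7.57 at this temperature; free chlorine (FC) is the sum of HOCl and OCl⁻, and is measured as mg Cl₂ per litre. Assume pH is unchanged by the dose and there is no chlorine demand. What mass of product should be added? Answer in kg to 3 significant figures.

5.00 kg

[OCl⁻]/[HOCl] = 10^(pH − pKa) = 10^(8.0 − 7.57) = 2.692; fraction as HOCl = 1/(1 + 2.692) = 0.2709.
Free chlorine required for 1.81 ppm HOCl: 1.81 / 0.2709 = 6.682 ppm.
FC to add: 6.682 − 0.1 = 6.582 mg/L as Cl₂.
Cl₂ equivalent: 6.582 mg/L × 441,000 L = 2903 g.
Product at 58.0% available Cl: 2903 / 0.58 = 5004 g.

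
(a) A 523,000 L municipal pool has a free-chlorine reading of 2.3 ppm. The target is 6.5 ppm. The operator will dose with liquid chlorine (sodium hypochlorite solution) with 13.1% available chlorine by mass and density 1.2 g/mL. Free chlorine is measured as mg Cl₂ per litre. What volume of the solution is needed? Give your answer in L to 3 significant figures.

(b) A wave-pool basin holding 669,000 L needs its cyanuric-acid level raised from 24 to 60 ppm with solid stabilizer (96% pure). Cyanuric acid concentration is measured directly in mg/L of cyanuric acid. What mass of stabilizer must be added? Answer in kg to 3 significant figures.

(a) 14.0 L; (b) 25.1 kg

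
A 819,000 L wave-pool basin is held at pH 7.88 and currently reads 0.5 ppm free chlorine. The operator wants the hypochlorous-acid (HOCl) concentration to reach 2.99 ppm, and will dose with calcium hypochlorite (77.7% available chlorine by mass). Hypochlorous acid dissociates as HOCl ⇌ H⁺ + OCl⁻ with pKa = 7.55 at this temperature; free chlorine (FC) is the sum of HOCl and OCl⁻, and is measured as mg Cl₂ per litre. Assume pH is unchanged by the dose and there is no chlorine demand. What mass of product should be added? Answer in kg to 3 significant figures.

[OCl⁻]/[HOCl] = 10^(pH − pKa) = 10^(7.88 − 7.55) = 2.138; fraction as HOCl = 1/(1 + 2.138) = 0.3187.
Free chlorine required for 2.99 ppm HOCl: 2.99 / 0.3187 = 9.383 ppm.
FC to add: 9.383 − 0.5 = 8.883 mg/L as Cl₂.
Cl₂ equivalent: 8.883 mg/L × 819,000 L = 7275 g.
Product at 77.7% available Cl: 7275 / 0.777 = 9363 g.

9.36 kg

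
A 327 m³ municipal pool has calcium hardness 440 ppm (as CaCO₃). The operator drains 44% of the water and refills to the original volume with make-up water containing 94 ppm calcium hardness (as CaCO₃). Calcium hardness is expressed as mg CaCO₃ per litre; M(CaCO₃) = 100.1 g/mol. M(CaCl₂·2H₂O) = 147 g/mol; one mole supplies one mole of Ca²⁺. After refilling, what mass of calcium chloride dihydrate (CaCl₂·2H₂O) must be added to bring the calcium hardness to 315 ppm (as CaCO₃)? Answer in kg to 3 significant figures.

Volume: 327 m³ = 327,000 L.
After draining 44% and refilling: 440 × 0.56 + 94 × 0.44 = 287.76 ppm.
Deficit to target: 315 − 287.76 = 27.24 mg/L.
As CaCO₃: 27.24 mg/L × 327,000 L = 8907 g; ÷ 100.1 = 88.99 mol Ca²⁺.
Mass: 88.99 × 147 = 13,080 g.

13.1 kg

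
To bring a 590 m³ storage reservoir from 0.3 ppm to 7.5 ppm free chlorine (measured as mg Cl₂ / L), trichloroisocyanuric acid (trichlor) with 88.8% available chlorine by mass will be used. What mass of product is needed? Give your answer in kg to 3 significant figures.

4.78 kg

Volume: 590 m³ = 590,000 L.
Chlorine deficit: 7.5 − 0.3 = 7.2 ppm = 7.2 mg/L as Cl₂.
Cl₂ equivalent needed: 7.2 mg/L × 590,000 L = 4,248,000 mg = 4248 g.
Product at 88.8% available chlorine: 4248 / 0.888 = 4784 g.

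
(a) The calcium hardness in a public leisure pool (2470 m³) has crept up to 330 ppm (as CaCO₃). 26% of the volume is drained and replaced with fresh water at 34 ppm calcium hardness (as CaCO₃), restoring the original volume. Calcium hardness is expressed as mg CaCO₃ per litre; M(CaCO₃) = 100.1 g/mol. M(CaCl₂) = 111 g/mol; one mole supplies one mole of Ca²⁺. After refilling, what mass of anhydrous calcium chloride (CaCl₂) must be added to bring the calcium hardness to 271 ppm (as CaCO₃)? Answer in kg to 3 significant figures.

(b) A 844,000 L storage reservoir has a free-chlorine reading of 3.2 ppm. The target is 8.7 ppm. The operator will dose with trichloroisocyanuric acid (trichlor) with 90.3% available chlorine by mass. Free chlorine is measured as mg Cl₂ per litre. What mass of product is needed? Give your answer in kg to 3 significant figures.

(a) Volume: 2470 m³ = 2,470,000 L.
(a) After draining 26% and refilling: 330 × 0.74 + 34 × 0.26 = 253.04 ppm.
(a) Deficit to target: 271 − 253.04 = 17.96 mg/L.
(a) As CaCO₃: 17.96 mg/L × 2,470,000 L = 44,360 g; ÷ 100.1 = 443.2 mol Ca²⁺.
(a) Mass: 443.2 × 111 = 49,190 g.

(b) Chlorine deficit: 8.7 − 3.2 = 5.5 ppm = 5.5 mg/L as Cl₂.
(b) Cl₂ equivalent needed: 5.5 mg/L × 844,000 L = 4,642,000 mg = 4642 g.
(b) Product at 90.3% available chlorine: 4642 / 0.903 = 5141 g.

(a) 49.2 kg; (b) 5.14 kg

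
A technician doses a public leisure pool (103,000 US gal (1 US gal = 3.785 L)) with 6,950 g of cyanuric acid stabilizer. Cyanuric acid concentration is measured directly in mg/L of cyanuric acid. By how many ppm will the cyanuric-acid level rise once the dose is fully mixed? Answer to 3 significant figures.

17.8 ppm

Volume: 103,000 US gal × 3.785 L/gal = 389,855 L.
Rise: 6,950 g / 389,855 L × 1000 = 17.83 mg/L.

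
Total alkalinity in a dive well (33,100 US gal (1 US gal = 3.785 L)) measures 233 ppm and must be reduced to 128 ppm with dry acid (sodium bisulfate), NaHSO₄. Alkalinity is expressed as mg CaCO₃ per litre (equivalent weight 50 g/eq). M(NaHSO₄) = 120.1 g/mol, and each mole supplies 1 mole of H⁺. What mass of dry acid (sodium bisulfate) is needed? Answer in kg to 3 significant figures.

31.6 kg

Volume: 33,100 US gal × 3.785 L/gal = 125,284 L.
Alkalinity to neutralize: (233 − 128) = 105 mg/L as CaCO₃ × 125,284 L = 13,150 g as CaCO₃.
Equivalents of H⁺ required: 13,150 ÷ 50 g/eq = 263.1 eq = 263.1 mol NaHSO₄.
Mass of NaHSO₄: 263.1 × 120.1 = 31,600 g.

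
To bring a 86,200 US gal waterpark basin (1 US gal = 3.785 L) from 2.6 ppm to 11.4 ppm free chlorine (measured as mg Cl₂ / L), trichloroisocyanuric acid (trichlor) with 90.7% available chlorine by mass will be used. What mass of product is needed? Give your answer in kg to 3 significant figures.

Volume: 86,200 US gal × 3.785 L/gal = 326,267 L.
Chlorine deficit: 11.4 − 2.6 = 8.8 ppm = 8.8 mg/L as Cl₂.
Cl₂ equivalent needed: 8.8 mg/L × 326,267 L = 2,871,000 mg = 2871 g.
Product at 90.7% available chlorine: 2871 / 0.907 = 3166 g.

3.17 kg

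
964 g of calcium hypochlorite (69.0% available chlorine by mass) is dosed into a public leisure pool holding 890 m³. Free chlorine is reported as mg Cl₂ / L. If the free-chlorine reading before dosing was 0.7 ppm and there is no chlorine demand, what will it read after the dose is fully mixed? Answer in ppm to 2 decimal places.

1.45 ppm

Volume: 890 m³ = 890,000 L.
Available chlorine delivered: 964 g × 0.69 = 665.2 g as Cl₂.
Concentration rise: 665.2 g / 890,000 L = 0.7474 mg/L = 0.75 ppm.
Final FC: 0.7 + 0.75 = 1.45 ppm.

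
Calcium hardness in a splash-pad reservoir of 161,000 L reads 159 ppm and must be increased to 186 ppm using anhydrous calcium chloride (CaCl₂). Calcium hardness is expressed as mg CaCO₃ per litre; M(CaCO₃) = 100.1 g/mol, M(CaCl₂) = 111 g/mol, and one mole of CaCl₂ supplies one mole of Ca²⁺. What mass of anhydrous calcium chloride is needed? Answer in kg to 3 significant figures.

4.82 kg

Hardness to add: (186 − 159) = 27 mg/L as CaCO₃ × 161,000 L = 4347 g as CaCO₃.
Moles of Ca²⁺ (1 mol Ca²⁺ ≡ 1 mol CaCO₃): 4347 / 100.1 g/mol = 43.43 mol.
Mass of CaCl₂: 43.43 × 111 = 4820 g.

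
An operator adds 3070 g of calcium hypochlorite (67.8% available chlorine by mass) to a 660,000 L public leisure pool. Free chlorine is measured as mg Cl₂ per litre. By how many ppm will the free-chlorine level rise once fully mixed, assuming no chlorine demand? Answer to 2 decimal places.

3.15 ppm

Available chlorine delivered: 3070 g × 0.678 = 2081 g as Cl₂.
Concentration rise: 2081 g / 660,000 L = 3.154 mg/L = 3.15 ppm.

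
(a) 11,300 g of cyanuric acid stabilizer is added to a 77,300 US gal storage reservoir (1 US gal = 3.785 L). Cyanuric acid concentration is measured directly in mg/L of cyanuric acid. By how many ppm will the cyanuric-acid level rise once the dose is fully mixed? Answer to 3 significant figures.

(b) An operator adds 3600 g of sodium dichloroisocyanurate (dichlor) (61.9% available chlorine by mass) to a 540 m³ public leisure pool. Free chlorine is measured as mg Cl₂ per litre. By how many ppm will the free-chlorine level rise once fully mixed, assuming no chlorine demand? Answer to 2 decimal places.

(a) 38.6 ppm; (b) 4.13 ppm

(a) Volume: 77,300 US gal × 3.785 L/gal = 292,580 L.
(a) Rise: 11,300 g / 292,580 L × 1000 = 38.62 mg/L.

(b) Volume: 540 m³ = 540,000 L.
(b) Available chlorine delivered: 3600 g × 0.619 = 2228 g as Cl₂.
(b) Concentration rise: 2228 g / 540,000 L = 4.127 mg/L = 4.13 ppm.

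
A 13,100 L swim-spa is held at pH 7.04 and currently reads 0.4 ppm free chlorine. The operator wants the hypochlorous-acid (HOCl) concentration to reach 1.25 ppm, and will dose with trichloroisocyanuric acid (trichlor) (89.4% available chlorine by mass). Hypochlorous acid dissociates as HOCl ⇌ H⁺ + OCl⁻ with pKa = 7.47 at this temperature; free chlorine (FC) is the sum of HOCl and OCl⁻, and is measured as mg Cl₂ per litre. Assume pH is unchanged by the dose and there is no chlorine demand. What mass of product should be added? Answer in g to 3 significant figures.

19.3 g

[OCl⁻]/[HOCl] = 10^(pH − pKa) = 10^(7.04 − 7.47) = 0.3715; fraction as HOCl = 1/(1 + 0.3715) = 0.7291.
Free chlorine required for 1.25 ppm HOCl: 1.25 / 0.7291 = 1.714 ppm.
FC to add: 1.714 − 0.4 = 1.314 mg/L as Cl₂.
Cl₂ equivalent: 1.314 mg/L × 13,100 L = 17.22 g.
Product at 89.4% available Cl: 17.22 / 0.894 = 19.26 g.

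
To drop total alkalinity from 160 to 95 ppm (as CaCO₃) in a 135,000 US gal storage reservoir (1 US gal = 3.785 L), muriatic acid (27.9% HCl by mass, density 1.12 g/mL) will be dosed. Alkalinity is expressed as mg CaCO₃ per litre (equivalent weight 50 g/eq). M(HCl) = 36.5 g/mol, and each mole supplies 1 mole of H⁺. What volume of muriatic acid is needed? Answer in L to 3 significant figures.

Volume: 135,000 US gal × 3.785 L/gal = 510,975 L.
Alkalinity to neutralize: (160 − 95) = 65 mg/L as CaCO₃ × 510,975 L = 33,210 g as CaCO₃.
Equivalents of H⁺ required: 33,210 ÷ 50 g/eq = 664.3 eq = 664.3 mol HCl.
Mass of HCl: 664.3 × 36.5 = 24,250 g.
Mass of 27.9% solution: 24,250 / 0.279 = 86,900 g.
Volume: 86,900 g ÷ 1.12 g/mL = 77,590 mL.

77.6 L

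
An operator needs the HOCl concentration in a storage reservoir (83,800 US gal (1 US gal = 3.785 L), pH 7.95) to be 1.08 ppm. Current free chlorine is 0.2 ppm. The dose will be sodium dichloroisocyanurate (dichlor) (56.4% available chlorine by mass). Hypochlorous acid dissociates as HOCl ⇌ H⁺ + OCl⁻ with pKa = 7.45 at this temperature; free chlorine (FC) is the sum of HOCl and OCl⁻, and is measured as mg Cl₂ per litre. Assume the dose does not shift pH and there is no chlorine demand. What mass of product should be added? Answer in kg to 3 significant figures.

Volume: 83,800 US gal × 3.785 L/gal = 317,183 L.
[OCl⁻]/[HOCl] = 10^(pH − pKa) = 10^(7.95 − 7.45) = 3.162; fraction as HOCl = 1/(1 + 3.162) = 0.2403.
Free chlorine required for 1.08 ppm HOCl: 1.08 / 0.2403 = 4.495 ppm.
FC to add: 4.495 − 0.2 = 4.295 mg/L as Cl₂.
Cl₂ equivalent: 4.295 mg/L × 317,183 L = 1362 g.
Product at 56.4% available Cl: 1362 / 0.564 = 2416 g.

2.42 kg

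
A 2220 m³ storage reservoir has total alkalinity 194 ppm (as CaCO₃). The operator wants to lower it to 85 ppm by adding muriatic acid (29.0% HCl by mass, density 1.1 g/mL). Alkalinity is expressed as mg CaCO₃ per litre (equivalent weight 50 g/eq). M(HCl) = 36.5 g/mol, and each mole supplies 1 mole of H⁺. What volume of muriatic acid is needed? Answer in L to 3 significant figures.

Volume: 2220 m³ = 2,220,000 L.
Alkalinity to neutralize: (194 − 85) = 109 mg/L as CaCO₃ × 2,220,000 L = 242,000 g as CaCO₃.
Equivalents of H⁺ required: 242,000 ÷ 50 g/eq = 4840 eq = 4840 mol HCl.
Mass of HCl: 4840 × 36.5 = 176,600 g.
Mass of 29.0% solution: 176,600 / 0.29 = 609,100 g.
Volume: 609,100 g ÷ 1.1 g/mL = 553,700 mL.

554 L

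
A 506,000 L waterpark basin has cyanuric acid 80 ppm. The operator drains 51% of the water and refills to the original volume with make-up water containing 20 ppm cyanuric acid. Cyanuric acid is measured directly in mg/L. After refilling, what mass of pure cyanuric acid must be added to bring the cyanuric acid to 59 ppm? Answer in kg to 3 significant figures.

4.86 kg

After draining 51% and refilling: 80 × 0.49 + 20 × 0.51 = 49.4 ppm.
Deficit to target: 59 − 49.4 = 9.6 mg/L.
Mass: 9.6 mg/L × 506,000 L = 4858 g cyanuric acid.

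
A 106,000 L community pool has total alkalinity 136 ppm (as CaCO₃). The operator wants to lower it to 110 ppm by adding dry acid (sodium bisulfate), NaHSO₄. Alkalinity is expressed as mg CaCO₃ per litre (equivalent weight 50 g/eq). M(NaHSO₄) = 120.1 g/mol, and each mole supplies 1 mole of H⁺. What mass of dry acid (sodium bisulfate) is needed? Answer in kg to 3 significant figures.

Alkalinity to neutralize: (136 − 110) = 26 mg/L as CaCO₃ × 106,000 L = 2756 g as CaCO₃.
Equivalents of H⁺ required: 2756 ÷ 50 g/eq = 55.12 eq = 55.12 mol NaHSO₄.
Mass of NaHSO₄: 55.12 × 120.1 = 6620 g.

6.62 kg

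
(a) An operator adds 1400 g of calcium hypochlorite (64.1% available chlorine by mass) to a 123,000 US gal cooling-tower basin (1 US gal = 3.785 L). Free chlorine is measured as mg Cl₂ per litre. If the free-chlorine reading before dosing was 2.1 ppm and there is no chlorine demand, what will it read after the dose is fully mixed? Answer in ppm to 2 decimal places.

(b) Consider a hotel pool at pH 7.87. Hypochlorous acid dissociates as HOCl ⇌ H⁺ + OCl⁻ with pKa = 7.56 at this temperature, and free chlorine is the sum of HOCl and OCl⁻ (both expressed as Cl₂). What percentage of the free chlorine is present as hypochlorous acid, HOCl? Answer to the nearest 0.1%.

(a) Volume: 123,000 US gal × 3.785 L/gal = 465,555 L.
(a) Available chlorine delivered: 1400 g × 0.641 = 897.4 g as Cl₂.
(a) Concentration rise: 897.4 g / 465,555 L = 1.928 mg/L = 1.93 ppm.
(a) Final FC: 2.1 + 1.93 = 4.03 ppm.

(b) [OCl⁻]/[HOCl] = 10^(pH − pKa) = 10^(7.87 − 7.56) = 10^0.31 = 2.042.
(b) Fraction as HOCl = 1 / (1 + 2.042) = 0.3288.

(a) 4.03 ppm; (b) 32.9%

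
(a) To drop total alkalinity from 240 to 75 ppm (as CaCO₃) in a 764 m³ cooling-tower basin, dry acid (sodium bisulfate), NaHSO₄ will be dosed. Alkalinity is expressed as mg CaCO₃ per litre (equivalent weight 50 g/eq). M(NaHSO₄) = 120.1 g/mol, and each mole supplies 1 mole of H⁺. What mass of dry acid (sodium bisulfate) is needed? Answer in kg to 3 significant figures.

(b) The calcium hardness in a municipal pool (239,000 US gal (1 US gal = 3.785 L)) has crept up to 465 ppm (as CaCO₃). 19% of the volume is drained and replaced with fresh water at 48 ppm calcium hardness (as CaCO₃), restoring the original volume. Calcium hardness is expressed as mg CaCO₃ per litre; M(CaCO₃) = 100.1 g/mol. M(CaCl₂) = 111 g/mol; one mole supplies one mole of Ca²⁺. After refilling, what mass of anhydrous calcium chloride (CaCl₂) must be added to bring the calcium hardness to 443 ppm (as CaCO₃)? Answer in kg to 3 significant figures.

(a) 303 kg; (b) 57.4 kg

(a) Volume: 764 m³ = 764,000 L.
(a) Alkalinity to neutralize: (240 − 75) = 165 mg/L as CaCO₃ × 764,000 L = 126,100 g as CaCO₃.
(a) Equivalents of H⁺ required: 126,100 ÷ 50 g/eq = 2521 eq = 2521 mol NaHSO₄.
(a) Mass of NaHSO₄: 2521 × 120.1 = 302,800 g.

(b) Volume: 239,000 US gal × 3.785 L/gal = 904,615 L.
(b) After draining 19% and refilling: 465 × 0.81 + 48 × 0.19 = 385.77 ppm.
(b) Deficit to target: 443 − 385.77 = 57.23 mg/L.
(b) As CaCO₃: 57.23 mg/L × 904,615 L = 51,770 g; ÷ 100.1 = 517.2 mol Ca²⁺.
(b) Mass: 517.2 × 111 = 57,410 g.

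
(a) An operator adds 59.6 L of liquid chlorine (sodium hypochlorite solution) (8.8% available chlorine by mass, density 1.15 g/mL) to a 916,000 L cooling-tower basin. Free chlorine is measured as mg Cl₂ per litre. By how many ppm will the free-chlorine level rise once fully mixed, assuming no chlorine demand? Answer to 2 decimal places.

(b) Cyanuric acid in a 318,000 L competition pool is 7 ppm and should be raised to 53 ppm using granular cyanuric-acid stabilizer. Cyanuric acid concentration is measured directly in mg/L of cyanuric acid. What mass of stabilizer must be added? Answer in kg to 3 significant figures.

(a) Mass of solution: 59.6 L × 1000 mL/L × 1.15 g/mL = 68,540 g.
(a) Available chlorine delivered: 68,540 g × 0.088 = 6032 g as Cl₂.
(a) Concentration rise: 6032 g / 916,000 L = 6.585 mg/L = 6.58 ppm.

(b) CYA to add: (53 − 7) = 46 mg/L × 318,000 L = 14,630 g cyanuric acid.

(a) 6.58 ppm; (b) 14.6 kg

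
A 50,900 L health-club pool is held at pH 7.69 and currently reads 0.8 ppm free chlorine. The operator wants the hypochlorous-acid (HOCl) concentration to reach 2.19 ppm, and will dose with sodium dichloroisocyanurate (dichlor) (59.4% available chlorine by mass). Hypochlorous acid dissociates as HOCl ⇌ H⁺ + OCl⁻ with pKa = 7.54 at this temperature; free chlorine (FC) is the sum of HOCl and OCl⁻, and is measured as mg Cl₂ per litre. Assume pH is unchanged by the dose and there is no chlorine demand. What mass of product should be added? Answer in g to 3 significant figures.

[OCl⁻]/[HOCl] = 10^(pH − pKa) = 10^(7.69 − 7.54) = 1.413; fraction as HOCl = 1/(1 + 1.413) = 0.4145.
Free chlorine required for 2.19 ppm HOCl: 2.19 / 0.4145 = 5.283 ppm.
FC to add: 5.283 − 0.8 = 4.483 mg/L as Cl₂.
Cl₂ equivalent: 4.483 mg/L × 50,900 L = 228.2 g.
Product at 59.4% available Cl: 228.2 / 0.594 = 384.2 g.

384 g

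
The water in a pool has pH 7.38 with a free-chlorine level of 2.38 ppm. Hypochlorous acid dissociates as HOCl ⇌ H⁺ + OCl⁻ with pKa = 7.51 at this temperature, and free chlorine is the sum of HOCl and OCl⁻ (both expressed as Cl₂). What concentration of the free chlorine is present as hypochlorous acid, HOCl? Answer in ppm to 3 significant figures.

[OCl⁻]/[HOCl] = 10^(pH − pKa) = 10^(7.38 − 7.51) = 10^-0.13 = 0.7413.
Fraction as HOCl = 1 / (1 + 0.7413) = 0.5743.
HOCl = 0.5743 × 2.38 ppm = 1.367 ppm.

1.37 ppm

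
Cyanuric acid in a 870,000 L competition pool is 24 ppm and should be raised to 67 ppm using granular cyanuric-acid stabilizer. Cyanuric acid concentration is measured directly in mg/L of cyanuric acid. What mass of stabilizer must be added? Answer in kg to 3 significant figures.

CYA to add: (67 − 24) = 43 mg/L × 870,000 L = 37,410 g cyanuric acid.

37.4 kg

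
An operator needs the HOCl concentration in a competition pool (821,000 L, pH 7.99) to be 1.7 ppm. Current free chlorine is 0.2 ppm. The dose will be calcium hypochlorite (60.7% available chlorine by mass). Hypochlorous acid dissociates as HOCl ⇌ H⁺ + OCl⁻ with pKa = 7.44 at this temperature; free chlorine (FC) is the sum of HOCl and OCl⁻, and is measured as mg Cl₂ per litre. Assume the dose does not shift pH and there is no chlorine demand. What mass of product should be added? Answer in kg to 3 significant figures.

[OCl⁻]/[HOCl] = 10^(pH − pKa) = 10^(7.99 − 7.44) = 3.548; fraction as HOCl = 1/(1 + 3.548) = 0.2199.
Free chlorine required for 1.7 ppm HOCl: 1.7 / 0.2199 = 7.732 ppm.
FC to add: 7.732 − 0.2 = 7.532 mg/L as Cl₂.
Cl₂ equivalent: 7.532 mg/L × 821,000 L = 6184 g.
Product at 60.7% available Cl: 6184 / 0.607 = 10,190 g.

10.2 kg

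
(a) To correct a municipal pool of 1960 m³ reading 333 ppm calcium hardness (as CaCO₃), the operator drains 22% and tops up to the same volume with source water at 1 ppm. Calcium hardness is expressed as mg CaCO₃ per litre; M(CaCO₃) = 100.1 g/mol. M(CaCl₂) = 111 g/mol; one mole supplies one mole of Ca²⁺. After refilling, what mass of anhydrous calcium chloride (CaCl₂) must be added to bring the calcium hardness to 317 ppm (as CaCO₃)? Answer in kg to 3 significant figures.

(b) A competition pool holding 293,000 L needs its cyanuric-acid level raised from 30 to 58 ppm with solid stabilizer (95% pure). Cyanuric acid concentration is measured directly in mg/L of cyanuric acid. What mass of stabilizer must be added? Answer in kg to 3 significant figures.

(a) Volume: 1960 m³ = 1,960,000 L.
(a) After draining 22% and refilling: 333 × 0.78 + 1 × 0.22 = 259.96 ppm.
(a) Deficit to target: 317 − 259.96 = 57.04 mg/L.
(a) As CaCO₃: 57.04 mg/L × 1,960,000 L = 111,800 g; ÷ 100.1 = 1117 mol Ca²⁺.
(a) Mass: 1117 × 111 = 124,000 g.

(b) CYA to add: (58 − 30) = 28 mg/L × 293,000 L = 8204 g cyanuric acid.
(b) At 95% purity: 8204 / 0.95 = 8636 g product.

(a) 124 kg; (b) 8.64 kg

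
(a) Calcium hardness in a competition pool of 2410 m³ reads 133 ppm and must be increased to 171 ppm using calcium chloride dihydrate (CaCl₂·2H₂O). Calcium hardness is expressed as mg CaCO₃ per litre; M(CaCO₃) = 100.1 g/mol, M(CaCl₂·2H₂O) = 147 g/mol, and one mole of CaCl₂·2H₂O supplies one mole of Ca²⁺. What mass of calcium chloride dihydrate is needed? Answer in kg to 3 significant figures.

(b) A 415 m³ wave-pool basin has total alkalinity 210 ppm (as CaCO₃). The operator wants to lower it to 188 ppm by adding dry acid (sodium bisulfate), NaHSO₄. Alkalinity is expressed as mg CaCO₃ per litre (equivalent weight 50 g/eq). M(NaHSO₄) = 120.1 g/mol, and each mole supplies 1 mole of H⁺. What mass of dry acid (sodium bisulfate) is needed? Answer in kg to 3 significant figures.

(a) 134 kg; (b) 21.9 kg

(a) Volume: 2410 m³ = 2,410,000 L.
(a) Hardness to add: (171 − 133) = 38 mg/L as CaCO₃ × 2,410,000 L = 91,580 g as CaCO₃.
(a) Moles of Ca²⁺ (1 mol Ca²⁺ ≡ 1 mol CaCO₃): 91,580 / 100.1 g/mol = 914.9 mol.
(a) Mass of CaCl₂·2H₂O: 914.9 × 147 = 134,500 g.

(b) Volume: 415 m³ = 415,000 L.
(b) Alkalinity to neutralize: (210 − 188) = 22 mg/L as CaCO₃ × 415,000 L = 9130 g as CaCO₃.
(b) Equivalents of H⁺ required: 9130 ÷ 50 g/eq = 182.6 eq = 182.6 mol NaHSO₄.
(b) Mass of NaHSO₄: 182.6 × 120.1 = 21,930 g.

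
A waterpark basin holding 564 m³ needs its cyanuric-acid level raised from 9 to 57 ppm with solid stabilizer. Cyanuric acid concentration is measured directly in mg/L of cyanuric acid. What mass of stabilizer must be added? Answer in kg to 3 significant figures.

Volume: 564 m³ = 564,000 L.
CYA to add: (57 − 9) = 48 mg/L × 564,000 L = 27,070 g cyanuric acid.

27.1 kg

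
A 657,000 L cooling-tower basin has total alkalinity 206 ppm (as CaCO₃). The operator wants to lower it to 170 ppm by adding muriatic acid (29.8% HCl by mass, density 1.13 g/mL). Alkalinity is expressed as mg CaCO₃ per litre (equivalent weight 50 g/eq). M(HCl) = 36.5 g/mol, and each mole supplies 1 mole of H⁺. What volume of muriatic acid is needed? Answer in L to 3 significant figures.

51.3 L

Alkalinity to neutralize: (206 − 170) = 36 mg/L as CaCO₃ × 657,000 L = 23,650 g as CaCO₃.
Equivalents of H⁺ required: 23,650 ÷ 50 g/eq = 473 eq = 473 mol HCl.
Mass of HCl: 473 × 36.5 = 17,270 g.
Mass of 29.8% solution: 17,270 / 0.298 = 57,940 g.
Volume: 57,940 g ÷ 1.13 g/mL = 51,270 mL.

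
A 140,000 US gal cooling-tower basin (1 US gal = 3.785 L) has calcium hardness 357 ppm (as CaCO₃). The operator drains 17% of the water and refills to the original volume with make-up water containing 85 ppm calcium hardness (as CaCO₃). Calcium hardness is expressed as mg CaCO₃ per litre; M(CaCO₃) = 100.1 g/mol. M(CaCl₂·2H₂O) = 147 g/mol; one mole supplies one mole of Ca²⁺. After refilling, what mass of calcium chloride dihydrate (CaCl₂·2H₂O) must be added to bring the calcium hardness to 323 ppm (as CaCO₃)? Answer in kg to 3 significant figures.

Volume: 140,000 US gal × 3.785 L/gal = 529,900 L.
After draining 17% and refilling: 357 × 0.83 + 85 × 0.17 = 310.76 ppm.
Deficit to target: 323 − 310.76 = 12.24 mg/L.
As CaCO₃: 12.24 mg/L × 529,900 L = 6486 g; ÷ 100.1 = 64.79 mol Ca²⁺.
Mass: 64.79 × 147 = 9525 g.

9.52 kg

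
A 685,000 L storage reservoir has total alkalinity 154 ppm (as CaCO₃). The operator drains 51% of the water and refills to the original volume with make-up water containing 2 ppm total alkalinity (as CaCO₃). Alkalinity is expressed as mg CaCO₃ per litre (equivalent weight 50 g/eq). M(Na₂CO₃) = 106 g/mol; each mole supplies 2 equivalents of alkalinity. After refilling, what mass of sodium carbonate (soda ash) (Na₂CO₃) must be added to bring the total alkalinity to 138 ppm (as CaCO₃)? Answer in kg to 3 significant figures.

44.7 kg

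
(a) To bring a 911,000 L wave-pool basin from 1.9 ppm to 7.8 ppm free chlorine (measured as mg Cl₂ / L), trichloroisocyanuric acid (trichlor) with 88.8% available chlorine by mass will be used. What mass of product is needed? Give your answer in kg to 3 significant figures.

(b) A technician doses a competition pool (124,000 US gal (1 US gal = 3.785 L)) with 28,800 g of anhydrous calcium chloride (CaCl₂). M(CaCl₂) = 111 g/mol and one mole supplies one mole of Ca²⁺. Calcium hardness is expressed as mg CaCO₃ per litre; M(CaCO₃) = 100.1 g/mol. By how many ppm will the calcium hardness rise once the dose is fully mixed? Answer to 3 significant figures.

(a) 6.05 kg; (b) 55.3 ppm

(a) Chlorine deficit: 7.8 − 1.9 = 5.9 ppm = 5.9 mg/L as Cl₂.
(a) Cl₂ equivalent needed: 5.9 mg/L × 911,000 L = 5,375,000 mg = 5375 g.
(a) Product at 88.8% available chlorine: 5375 / 0.888 = 6053 g.

(b) Volume: 124,000 US gal × 3.785 L/gal = 469,340 L.
(b) Moles of Ca²⁺: 28,800 g ÷ 111 g/mol = 259.5 mol.
(b) As CaCO₃: 259.5 mol × 100.1 g/mol = 25,970 g.
(b) Rise: 25,970 g / 469,340 L × 1000 = 55.34 mg/L.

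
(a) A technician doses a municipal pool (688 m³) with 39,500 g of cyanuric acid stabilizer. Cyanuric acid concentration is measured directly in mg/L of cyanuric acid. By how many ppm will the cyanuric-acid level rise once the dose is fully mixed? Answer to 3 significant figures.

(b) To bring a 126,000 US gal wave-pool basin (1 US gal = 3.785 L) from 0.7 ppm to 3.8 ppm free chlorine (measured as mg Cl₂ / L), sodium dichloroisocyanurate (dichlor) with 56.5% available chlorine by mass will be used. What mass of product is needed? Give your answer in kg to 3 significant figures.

(a) Volume: 688 m³ = 688,000 L.
(a) Rise: 39,500 g / 688,000 L × 1000 = 57.41 mg/L.

(b) Volume: 126,000 US gal × 3.785 L/gal = 476,910 L.
(b) Chlorine deficit: 3.8 − 0.7 = 3.1 ppm = 3.1 mg/L as Cl₂.
(b) Cl₂ equivalent needed: 3.1 mg/L × 476,910 L = 1,478,000 mg = 1478 g.
(b) Product at 56.5% available chlorine: 1478 / 0.565 = 2617 g.

(a) 57.4 ppm; (b) 2.62 kg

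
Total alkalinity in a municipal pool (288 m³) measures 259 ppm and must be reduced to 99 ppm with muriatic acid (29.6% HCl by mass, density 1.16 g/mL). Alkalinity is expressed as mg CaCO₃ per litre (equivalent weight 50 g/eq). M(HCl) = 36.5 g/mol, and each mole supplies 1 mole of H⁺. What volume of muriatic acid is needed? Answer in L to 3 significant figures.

98.0 L

Volume: 288 m³ = 288,000 L.
Alkalinity to neutralize: (259 − 99) = 160 mg/L as CaCO₃ × 288,000 L = 46,080 g as CaCO₃.
Equivalents of H⁺ required: 46,080 ÷ 50 g/eq = 921.6 eq = 921.6 mol HCl.
Mass of HCl: 921.6 × 36.5 = 33,640 g.
Mass of 29.6% solution: 33,640 / 0.296 = 113,600 g.
Volume: 113,600 g ÷ 1.16 g/mL = 97,970 mL.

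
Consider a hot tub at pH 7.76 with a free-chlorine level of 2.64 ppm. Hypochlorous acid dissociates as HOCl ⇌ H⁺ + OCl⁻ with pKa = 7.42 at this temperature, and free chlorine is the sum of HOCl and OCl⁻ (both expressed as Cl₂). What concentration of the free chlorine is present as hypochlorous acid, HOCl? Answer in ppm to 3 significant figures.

[OCl⁻]/[HOCl] = 10^(pH − pKa) = 10^(7.76 − 7.42) = 10^0.34 = 2.188.
Fraction as HOCl = 1 / (1 + 2.188) = 0.3137.
HOCl = 0.3137 × 2.64 ppm = 0.8282 ppm.

0.828 ppm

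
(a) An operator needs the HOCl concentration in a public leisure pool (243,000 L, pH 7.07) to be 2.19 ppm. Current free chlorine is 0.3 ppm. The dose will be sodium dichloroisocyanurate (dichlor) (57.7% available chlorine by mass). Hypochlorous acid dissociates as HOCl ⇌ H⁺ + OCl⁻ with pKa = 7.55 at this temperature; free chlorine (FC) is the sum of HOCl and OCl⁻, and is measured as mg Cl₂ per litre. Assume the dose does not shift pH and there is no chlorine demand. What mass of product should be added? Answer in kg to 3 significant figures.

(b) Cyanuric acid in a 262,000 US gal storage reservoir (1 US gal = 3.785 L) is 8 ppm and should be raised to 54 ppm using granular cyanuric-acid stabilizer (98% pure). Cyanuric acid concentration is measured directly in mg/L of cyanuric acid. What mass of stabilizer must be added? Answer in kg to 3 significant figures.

(a) [OCl⁻]/[HOCl] = 10^(pH − pKa) = 10^(7.07 − 7.55) = 0.3311; fraction as HOCl = 1/(1 + 0.3311) = 0.7512.
(a) Free chlorine required for 2.19 ppm HOCl: 2.19 / 0.7512 = 2.915 ppm.
(a) FC to add: 2.915 − 0.3 = 2.615 mg/L as Cl₂.
(a) Cl₂ equivalent: 2.615 mg/L × 243,000 L = 635.5 g.
(a) Product at 57.7% available Cl: 635.5 / 0.577 = 1101 g.

(b) Volume: 262,000 US gal × 3.785 L/gal = 991,670 L.
(b) CYA to add: (54 − 8) = 46 mg/L × 991,670 L = 45,620 g cyanuric acid.
(b) At 98% purity: 45,620 / 0.98 = 46,550 g product.

(a) 1.10 kg; (b) 46.5 kg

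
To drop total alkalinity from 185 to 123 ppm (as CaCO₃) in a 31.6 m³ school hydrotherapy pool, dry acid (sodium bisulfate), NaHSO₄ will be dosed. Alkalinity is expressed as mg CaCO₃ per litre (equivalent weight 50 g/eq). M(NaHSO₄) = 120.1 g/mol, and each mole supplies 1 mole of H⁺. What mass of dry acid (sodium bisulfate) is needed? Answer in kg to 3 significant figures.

Volume: 31.6 m³ = 31,600 L.
Alkalinity to neutralize: (185 − 123) = 62 mg/L as CaCO₃ × 31,600 L = 1959 g as CaCO₃.
Equivalents of H⁺ required: 1959 ÷ 50 g/eq = 39.18 eq = 39.18 mol NaHSO₄.
Mass of NaHSO₄: 39.18 × 120.1 = 4706 g.

4.71 kg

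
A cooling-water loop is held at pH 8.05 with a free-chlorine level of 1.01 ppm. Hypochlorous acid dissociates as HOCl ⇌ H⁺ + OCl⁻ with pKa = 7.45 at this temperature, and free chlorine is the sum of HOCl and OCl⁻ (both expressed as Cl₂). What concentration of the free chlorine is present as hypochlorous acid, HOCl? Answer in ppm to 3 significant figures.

0.203 ppm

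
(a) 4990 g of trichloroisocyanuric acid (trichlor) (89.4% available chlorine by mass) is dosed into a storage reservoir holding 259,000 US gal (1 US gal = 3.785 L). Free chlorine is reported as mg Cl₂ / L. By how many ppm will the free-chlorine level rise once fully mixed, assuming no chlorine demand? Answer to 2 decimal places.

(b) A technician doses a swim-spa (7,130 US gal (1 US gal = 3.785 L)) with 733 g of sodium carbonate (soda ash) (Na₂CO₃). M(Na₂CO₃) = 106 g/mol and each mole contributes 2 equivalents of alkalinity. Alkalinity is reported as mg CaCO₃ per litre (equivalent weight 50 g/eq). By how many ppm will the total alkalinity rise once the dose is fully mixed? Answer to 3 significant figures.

(a) Volume: 259,000 US gal × 3.785 L/gal = 980,315 L.
(a) Available chlorine delivered: 4990 g × 0.894 = 4461 g as Cl₂.
(a) Concentration rise: 4461 g / 980,315 L = 4.551 mg/L = 4.55 ppm.

(b) Volume: 7,130 US gal × 3.785 L/gal = 26,987 L.
(b) Moles of Na₂CO₃: 733 g ÷ 106 g/mol = 6.915 mol → 13.83 eq of alkalinity.
(b) As CaCO₃: 13.83 eq × 50 g/eq = 691.5 g.
(b) Rise: 691.5 g / 26,987 L × 1000 = 25.62 mg/L.

(a) 4.55 ppm; (b) 25.6 ppm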